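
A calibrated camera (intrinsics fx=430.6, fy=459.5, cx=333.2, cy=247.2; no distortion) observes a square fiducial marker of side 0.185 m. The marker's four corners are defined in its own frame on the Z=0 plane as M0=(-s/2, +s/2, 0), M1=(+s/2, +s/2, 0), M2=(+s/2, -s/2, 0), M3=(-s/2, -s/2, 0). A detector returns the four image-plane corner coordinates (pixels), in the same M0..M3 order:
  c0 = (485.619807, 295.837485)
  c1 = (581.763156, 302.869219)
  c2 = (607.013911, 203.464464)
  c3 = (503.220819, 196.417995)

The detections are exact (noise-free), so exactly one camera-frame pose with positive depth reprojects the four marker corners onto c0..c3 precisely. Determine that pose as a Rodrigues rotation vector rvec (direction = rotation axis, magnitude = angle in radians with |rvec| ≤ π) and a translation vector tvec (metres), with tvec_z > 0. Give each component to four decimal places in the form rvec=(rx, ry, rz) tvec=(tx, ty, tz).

rvec=(0.3335, 0.0335, 0.0622) tvec=(0.3938, 0.0076, 0.8049)

Intrinsics K: fx=430.6, fy=459.5, cx=333.2, cy=247.2
Marker side s = 0.185 m; corners in marker frame (Z=0):
  M0 = (-0.0925, +0.0925, 0)
  M1 = (+0.0925, +0.0925, 0)
  M2 = (+0.0925, -0.0925, 0)
  M3 = (-0.0925, -0.0925, 0)
Detected image corners:
  c0 = (485.619807, 295.837485) px
  c1 = (581.763156, 302.869219) px
  c2 = (607.013911, 203.464464) px
  c3 = (503.220819, 196.417995) px
Planar DLT: solve 8×8 A·h = b for H (H[2,2]=1):
  H  [+524.31266 +106.14649 +543.87076]
  H  [+31.04233 +639.12337 +251.51230]
  H  [-0.02806 +0.40762 +1.00000]
B = K⁻¹H; ‖b₁‖=1.242416, ‖b₂‖=1.242416; λ = 2/(‖b₁‖+‖b₂‖) = 0.804883, sign → tz>0 ⇒ λ=+0.804883
r₁ = λ·B[:,0] = (+0.99753,+0.06653,-0.02259); r₂ = λ·B[:,1] = (-0.05546,+0.94302,+0.32808)
r₃ = r₁×r₂ = (+0.04312,-0.32602,+0.94438); SVD([r₁ r₂ r₃]) → R = UVᵀ:
  R  [+0.99753 -0.05546 +0.04312]
  R  [+0.06653 +0.94302 -0.32602]
  R  [-0.02259 +0.32808 +0.94438]
t = (+0.39379, +0.00755, +0.80488) m
tr R = 2.884927; θ = arccos((tr R − 1)/2) = 0.340873 rad = 19.531°
axis k = ((R−Rᵀ)₃₂, (R−Rᵀ)₁₃, (R−Rᵀ)₂₁) / (2 sinθ) = (+0.978291, +0.098278, +0.182448)
rvec = θ·k = (+0.333473, +0.033500, +0.062191)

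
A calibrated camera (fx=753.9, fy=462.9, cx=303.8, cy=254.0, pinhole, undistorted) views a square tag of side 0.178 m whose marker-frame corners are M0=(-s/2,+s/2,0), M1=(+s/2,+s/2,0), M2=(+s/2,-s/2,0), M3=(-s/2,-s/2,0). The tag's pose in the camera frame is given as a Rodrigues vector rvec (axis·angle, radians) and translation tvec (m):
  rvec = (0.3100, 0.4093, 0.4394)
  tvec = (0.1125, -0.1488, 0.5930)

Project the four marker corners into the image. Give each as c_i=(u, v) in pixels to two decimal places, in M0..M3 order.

Intrinsics K: fx=753.9, fy=462.9, cx=303.8, cy=254.0
Marker side s = 0.178 m; corners in marker frame (Z=0):
  M0 = (-0.0890, +0.0890, 0)
  M1 = (+0.0890, +0.0890, 0)
  M2 = (+0.0890, -0.0890, 0)
  M3 = (-0.0890, -0.0890, 0)
rvec = (0.3100, 0.4093, 0.4394), |rvec| = θ = 0.67579 rad = 38.720°
Rodrigues: sinθ=0.62552, 1−cosθ=0.21979; R = I + sinθ·[k]× + (1−cosθ)·[k]×²:
    [+0.82646 -0.34565 +0.44440]
    [+0.46777 +0.86083 -0.20038]
    [-0.31330 +0.37349 +0.87313]
t = (0.1125, -0.1488, 0.5930) m
M0: Pc = R·M0+t = (+0.00818, -0.11382, +0.65412); u = 753.9·(+0.00818)/0.65412 + 303.8 = 313.2308, v = 462.9·(-0.11382)/0.65412 + 254.0 = 173.4553
M1: Pc = R·M1+t = (+0.15529, -0.03055, +0.59836); u = 753.9·(+0.15529)/0.59836 + 303.8 = 499.4605, v = 462.9·(-0.03055)/0.59836 + 254.0 = 230.3629
M2: Pc = R·M2+t = (+0.21682, -0.18378, +0.53188); u = 753.9·(+0.21682)/0.53188 + 303.8 = 611.1246, v = 462.9·(-0.18378)/0.53188 + 254.0 = 94.0514
M3: Pc = R·M3+t = (+0.06971, -0.26705, +0.58764); u = 753.9·(+0.06971)/0.58764 + 303.8 = 393.2296, v = 462.9·(-0.26705)/0.58764 + 254.0 = 43.6416

c0=(313.23, 173.46) c1=(499.46, 230.36) c2=(611.12, 94.05) c3=(393.23, 43.64)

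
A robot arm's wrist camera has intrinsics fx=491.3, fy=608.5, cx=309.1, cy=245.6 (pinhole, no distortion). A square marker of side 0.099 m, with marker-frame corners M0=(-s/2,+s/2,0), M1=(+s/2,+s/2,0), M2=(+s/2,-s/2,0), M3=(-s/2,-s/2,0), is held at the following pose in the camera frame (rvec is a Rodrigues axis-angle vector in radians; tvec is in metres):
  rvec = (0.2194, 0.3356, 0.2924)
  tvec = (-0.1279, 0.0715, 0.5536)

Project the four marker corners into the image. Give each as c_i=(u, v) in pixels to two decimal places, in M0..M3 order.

c0=(152.86, 352.56) c1=(224.28, 392.69) c2=(242.74, 292.89) c3=(167.07, 256.09)

Intrinsics K: fx=491.3, fy=608.5, cx=309.1, cy=245.6
Marker side s = 0.099 m; corners in marker frame (Z=0):
  M0 = (-0.0495, +0.0495, 0)
  M1 = (+0.0495, +0.0495, 0)
  M2 = (+0.0495, -0.0495, 0)
  M3 = (-0.0495, -0.0495, 0)
rvec = (0.2194, 0.3356, 0.2924), |rvec| = θ = 0.49625 rad = 28.433°
Rodrigues: sinθ=0.47613, 1−cosθ=0.12062; R = I + sinθ·[k]× + (1−cosθ)·[k]×²:
    [+0.90295 -0.24448 +0.35342]
    [+0.31661 +0.93454 -0.16244]
    [-0.29057 +0.25857 +0.92125]
t = (-0.1279, 0.0715, 0.5536) m
M0: Pc = R·M0+t = (-0.18470, +0.10209, +0.58078); u = 491.3·(-0.18470)/0.58078 + 309.1 = 152.8589, v = 608.5·(+0.10209)/0.58078 + 245.6 = 352.5597
M1: Pc = R·M1+t = (-0.09531, +0.13343, +0.55202); u = 491.3·(-0.09531)/0.55202 + 309.1 = 224.2771, v = 608.5·(+0.13343)/0.55202 + 245.6 = 392.6853
M2: Pc = R·M2+t = (-0.07110, +0.04091, +0.52642); u = 491.3·(-0.07110)/0.52642 + 309.1 = 242.7412, v = 608.5·(+0.04091)/0.52642 + 245.6 = 292.8917
M3: Pc = R·M3+t = (-0.16049, +0.00957, +0.55518); u = 491.3·(-0.16049)/0.55518 + 309.1 = 167.0733, v = 608.5·(+0.00957)/0.55518 + 245.6 = 256.0867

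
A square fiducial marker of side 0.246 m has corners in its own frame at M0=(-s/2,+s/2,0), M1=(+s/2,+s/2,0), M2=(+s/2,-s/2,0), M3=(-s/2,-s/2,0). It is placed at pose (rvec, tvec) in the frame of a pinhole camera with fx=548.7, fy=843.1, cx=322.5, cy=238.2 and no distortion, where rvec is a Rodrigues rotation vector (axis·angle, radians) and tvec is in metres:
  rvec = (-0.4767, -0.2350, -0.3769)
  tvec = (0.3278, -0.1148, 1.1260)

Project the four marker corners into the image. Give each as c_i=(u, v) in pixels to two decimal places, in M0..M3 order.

c0=(463.12, 256.68) c1=(563.25, 200.20) c2=(498.61, 62.77) c3=(402.90, 105.27)

Intrinsics K: fx=548.7, fy=843.1, cx=322.5, cy=238.2
Marker side s = 0.246 m; corners in marker frame (Z=0):
  M0 = (-0.1230, +0.1230, 0)
  M1 = (+0.1230, +0.1230, 0)
  M2 = (+0.1230, -0.1230, 0)
  M3 = (-0.1230, -0.1230, 0)
rvec = (-0.4767, -0.2350, -0.3769), |rvec| = θ = 0.65155 rad = 37.331°
Rodrigues: sinθ=0.60642, 1−cosθ=0.20486; R = I + sinθ·[k]× + (1−cosθ)·[k]×²:
    [+0.90480 +0.40485 -0.13202]
    [-0.29673 +0.82179 +0.48642]
    [+0.30542 -0.40094 +0.86369]
t = (0.3278, -0.1148, 1.1260) m
M0: Pc = R·M0+t = (+0.26631, +0.02278, +1.03912); u = 548.7·(+0.26631)/1.03912 + 322.5 = 463.1215, v = 843.1·(+0.02278)/1.03912 + 238.2 = 256.6819
M1: Pc = R·M1+t = (+0.48889, -0.05022, +1.11425); u = 548.7·(+0.48889)/1.11425 + 322.5 = 563.2468, v = 843.1·(-0.05022)/1.11425 + 238.2 = 200.2025
M2: Pc = R·M2+t = (+0.38929, -0.25238, +1.21288); u = 548.7·(+0.38929)/1.21288 + 322.5 = 498.6139, v = 843.1·(-0.25238)/1.21288 + 238.2 = 62.7662
M3: Pc = R·M3+t = (+0.16671, -0.17938, +1.13775); u = 548.7·(+0.16671)/1.13775 + 322.5 = 402.9002, v = 843.1·(-0.17938)/1.13775 + 238.2 = 105.2734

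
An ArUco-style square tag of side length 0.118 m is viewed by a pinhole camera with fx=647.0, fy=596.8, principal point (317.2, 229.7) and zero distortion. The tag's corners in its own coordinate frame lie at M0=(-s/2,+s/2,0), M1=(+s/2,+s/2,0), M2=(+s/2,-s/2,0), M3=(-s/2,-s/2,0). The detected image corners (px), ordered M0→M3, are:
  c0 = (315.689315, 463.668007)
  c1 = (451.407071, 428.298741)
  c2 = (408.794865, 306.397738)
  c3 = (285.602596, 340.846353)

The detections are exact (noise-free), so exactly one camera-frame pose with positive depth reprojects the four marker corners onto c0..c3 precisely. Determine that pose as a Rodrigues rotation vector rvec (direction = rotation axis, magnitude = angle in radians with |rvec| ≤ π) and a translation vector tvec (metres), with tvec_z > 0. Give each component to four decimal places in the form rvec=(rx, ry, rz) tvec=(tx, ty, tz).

Intrinsics K: fx=647.0, fy=596.8, cx=317.2, cy=229.7
Marker side s = 0.118 m; corners in marker frame (Z=0):
  M0 = (-0.0590, +0.0590, 0)
  M1 = (+0.0590, +0.0590, 0)
  M2 = (+0.0590, -0.0590, 0)
  M3 = (-0.0590, -0.0590, 0)
Detected image corners:
  c0 = (315.689315, 463.668007) px
  c1 = (451.407071, 428.298741) px
  c2 = (408.794865, 306.397738) px
  c3 = (285.602596, 340.846353) px
Planar DLT: solve 8×8 A·h = b for H (H[2,2]=1):
  H  [+1037.08397 +24.12370 +363.93999]
  H  [-356.28427 +738.49567 +382.16485]
  H  [-0.15755 -0.77572 +1.00000]
B = K⁻¹H; ‖b₁‖=1.770707, ‖b₂‖=1.770707; λ = 2/(‖b₁‖+‖b₂‖) = 0.564746, sign → tz>0 ⇒ λ=+0.564746
r₁ = λ·B[:,0] = (+0.94886,-0.30290,-0.08897); r₂ = λ·B[:,1] = (+0.23583,+0.86745,-0.43809)
r₃ = r₁×r₂ = (+0.20988,+0.39470,+0.89452); SVD([r₁ r₂ r₃]) → R = UVᵀ:
  R  [+0.94886 +0.23583 +0.20988]
  R  [-0.30290 +0.86745 +0.39470]
  R  [-0.08897 -0.43809 +0.89452]
t = (+0.04080, +0.14428, +0.56475) m
tr R = 2.710822; θ = arccos((tr R − 1)/2) = 0.544452 rad = 31.195°
axis k = ((R−Rᵀ)₃₂, (R−Rᵀ)₁₃, (R−Rᵀ)₂₁) / (2 sinθ) = (-0.803927, +0.288495, -0.520068)
rvec = θ·k = (-0.437700, +0.157072, -0.283152)

rvec=(-0.4377, 0.1571, -0.2832) tvec=(0.0408, 0.1443, 0.5647)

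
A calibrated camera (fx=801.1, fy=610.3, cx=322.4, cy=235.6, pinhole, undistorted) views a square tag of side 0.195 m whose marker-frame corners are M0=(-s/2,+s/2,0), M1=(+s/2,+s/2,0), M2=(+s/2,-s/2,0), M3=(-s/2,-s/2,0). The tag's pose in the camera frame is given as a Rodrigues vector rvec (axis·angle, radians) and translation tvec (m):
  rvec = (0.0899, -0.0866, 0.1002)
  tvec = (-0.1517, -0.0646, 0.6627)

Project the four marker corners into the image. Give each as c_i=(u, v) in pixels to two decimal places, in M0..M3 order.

c0=(9.72, 256.49) c1=(245.62, 272.74) c2=(268.11, 95.85) c3=(26.75, 74.35)

Intrinsics K: fx=801.1, fy=610.3, cx=322.4, cy=235.6
Marker side s = 0.195 m; corners in marker frame (Z=0):
  M0 = (-0.0975, +0.0975, 0)
  M1 = (+0.0975, +0.0975, 0)
  M2 = (+0.0975, -0.0975, 0)
  M3 = (-0.0975, -0.0975, 0)
rvec = (0.0899, -0.0866, 0.1002), |rvec| = θ = 0.16007 rad = 9.171°
Rodrigues: sinθ=0.15938, 1−cosθ=0.01278; R = I + sinθ·[k]× + (1−cosθ)·[k]×²:
    [+0.99125 -0.10366 -0.08174]
    [+0.09589 +0.99096 -0.09385]
    [+0.09073 +0.08519 +0.99223]
t = (-0.1517, -0.0646, 0.6627) m
M0: Pc = R·M0+t = (-0.25845, +0.02267, +0.66216); u = 801.1·(-0.25845)/0.66216 + 322.4 = 9.7158, v = 610.3·(+0.02267)/0.66216 + 235.6 = 256.4939
M1: Pc = R·M1+t = (-0.06516, +0.04137, +0.67985); u = 801.1·(-0.06516)/0.67985 + 322.4 = 245.6192, v = 610.3·(+0.04137)/0.67985 + 235.6 = 272.7355
M2: Pc = R·M2+t = (-0.04495, -0.15187, +0.66324); u = 801.1·(-0.04495)/0.66324 + 322.4 = 268.1108, v = 610.3·(-0.15187)/0.66324 + 235.6 = 95.8529
M3: Pc = R·M3+t = (-0.23824, -0.17057, +0.64555); u = 801.1·(-0.23824)/0.64555 + 322.4 = 26.7534, v = 610.3·(-0.17057)/0.64555 + 235.6 = 74.3459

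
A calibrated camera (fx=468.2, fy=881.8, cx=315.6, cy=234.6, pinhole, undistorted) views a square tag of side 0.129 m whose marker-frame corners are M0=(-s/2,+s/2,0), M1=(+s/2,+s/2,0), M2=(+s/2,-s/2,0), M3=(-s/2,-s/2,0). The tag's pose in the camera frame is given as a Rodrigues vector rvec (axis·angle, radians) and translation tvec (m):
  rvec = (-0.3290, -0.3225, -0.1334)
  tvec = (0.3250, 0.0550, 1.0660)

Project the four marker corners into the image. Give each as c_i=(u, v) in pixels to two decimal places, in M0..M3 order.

Intrinsics K: fx=468.2, fy=881.8, cx=315.6, cy=234.6
Marker side s = 0.129 m; corners in marker frame (Z=0):
  M0 = (-0.0645, +0.0645, 0)
  M1 = (+0.0645, +0.0645, 0)
  M2 = (+0.0645, -0.0645, 0)
  M3 = (-0.0645, -0.0645, 0)
rvec = (-0.3290, -0.3225, -0.1334), |rvec| = θ = 0.47963 rad = 27.481°
Rodrigues: sinθ=0.46145, 1−cosθ=0.11283; R = I + sinθ·[k]× + (1−cosθ)·[k]×²:
    [+0.94026 +0.18039 -0.28875]
    [-0.07630 +0.93818 +0.33763]
    [+0.33180 -0.29543 +0.89590]
t = (0.3250, 0.0550, 1.0660) m
M0: Pc = R·M0+t = (+0.27599, +0.12043, +1.02554); u = 468.2·(+0.27599)/1.02554 + 315.6 = 441.5992, v = 881.8·(+0.12043)/1.02554 + 234.6 = 338.1537
M1: Pc = R·M1+t = (+0.39728, +0.11059, +1.06835); u = 468.2·(+0.39728)/1.06835 + 315.6 = 489.7076, v = 881.8·(+0.11059)/1.06835 + 234.6 = 325.8806
M2: Pc = R·M2+t = (+0.37401, -0.01043, +1.10646); u = 468.2·(+0.37401)/1.10646 + 315.6 = 473.8641, v = 881.8·(-0.01043)/1.10646 + 234.6 = 226.2844
M3: Pc = R·M3+t = (+0.25272, -0.00059, +1.06365); u = 468.2·(+0.25272)/1.06365 + 315.6 = 426.8418, v = 881.8·(-0.00059)/1.06365 + 234.6 = 234.1099

c0=(441.60, 338.15) c1=(489.71, 325.88) c2=(473.86, 226.28) c3=(426.84, 234.11)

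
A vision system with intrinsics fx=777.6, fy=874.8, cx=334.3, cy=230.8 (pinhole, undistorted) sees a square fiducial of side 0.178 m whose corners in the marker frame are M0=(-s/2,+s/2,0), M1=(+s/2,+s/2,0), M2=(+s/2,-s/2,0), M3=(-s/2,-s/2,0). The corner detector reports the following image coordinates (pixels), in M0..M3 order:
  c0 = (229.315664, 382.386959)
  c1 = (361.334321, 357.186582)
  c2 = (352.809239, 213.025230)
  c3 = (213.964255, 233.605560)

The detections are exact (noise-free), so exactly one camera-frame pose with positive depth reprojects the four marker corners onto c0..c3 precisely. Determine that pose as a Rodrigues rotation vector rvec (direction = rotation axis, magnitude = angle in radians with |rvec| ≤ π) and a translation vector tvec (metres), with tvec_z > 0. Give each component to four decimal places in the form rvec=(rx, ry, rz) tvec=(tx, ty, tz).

Intrinsics K: fx=777.6, fy=874.8, cx=334.3, cy=230.8
Marker side s = 0.178 m; corners in marker frame (Z=0):
  M0 = (-0.0890, +0.0890, 0)
  M1 = (+0.0890, +0.0890, 0)
  M2 = (+0.0890, -0.0890, 0)
  M3 = (-0.0890, -0.0890, 0)
Detected image corners:
  c0 = (229.315664, 382.386959) px
  c1 = (361.334321, 357.186582) px
  c2 = (352.809239, 213.025230) px
  c3 = (213.964255, 233.605560) px
Planar DLT: solve 8×8 A·h = b for H (H[2,2]=1):
  H  [+823.61177 +143.06087 +290.81260]
  H  [-64.12130 +900.88437 +298.04875]
  H  [+0.21845 +0.26391 +1.00000]
B = K⁻¹H; ‖b₁‖=0.998291, ‖b₂‖=0.998291; λ = 2/(‖b₁‖+‖b₂‖) = 1.001712, sign → tz>0 ⇒ λ=+1.001712
r₁ = λ·B[:,0] = (+0.96691,-0.13116,+0.21882); r₂ = λ·B[:,1] = (+0.07064,+0.96183,+0.26437)
r₃ = r₁×r₂ = (-0.24514,-0.24016,+0.93927); SVD([r₁ r₂ r₃]) → R = UVᵀ:
  R  [+0.96691 +0.07064 -0.24514]
  R  [-0.13116 +0.96183 -0.24016]
  R  [+0.21882 +0.26437 +0.93927]
t = (-0.05602, +0.07700, +1.00171) m
tr R = 2.868012; θ = arccos((tr R − 1)/2) = 0.365329 rad = 20.932°
axis k = ((R−Rᵀ)₃₂, (R−Rᵀ)₁₃, (R−Rᵀ)₂₁) / (2 sinθ) = (+0.706110, -0.649344, -0.282422)
rvec = θ·k = (+0.257963, -0.237224, -0.103177)

rvec=(0.2580, -0.2372, -0.1032) tvec=(-0.0560, 0.0770, 1.0017)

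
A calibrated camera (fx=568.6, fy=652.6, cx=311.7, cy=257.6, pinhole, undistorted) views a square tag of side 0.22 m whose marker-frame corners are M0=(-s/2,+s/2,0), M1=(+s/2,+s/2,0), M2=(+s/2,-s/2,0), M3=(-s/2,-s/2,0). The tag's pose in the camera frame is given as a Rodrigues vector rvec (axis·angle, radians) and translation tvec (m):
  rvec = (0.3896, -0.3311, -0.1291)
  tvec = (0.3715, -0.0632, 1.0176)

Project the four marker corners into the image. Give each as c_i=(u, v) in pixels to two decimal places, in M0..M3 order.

Intrinsics K: fx=568.6, fy=652.6, cx=311.7, cy=257.6
Marker side s = 0.22 m; corners in marker frame (Z=0):
  M0 = (-0.1100, +0.1100, 0)
  M1 = (+0.1100, +0.1100, 0)
  M2 = (+0.1100, -0.1100, 0)
  M3 = (-0.1100, -0.1100, 0)
rvec = (0.3896, -0.3311, -0.1291), |rvec| = θ = 0.52733 rad = 30.214°
Rodrigues: sinθ=0.50323, 1−cosθ=0.13585; R = I + sinθ·[k]× + (1−cosθ)·[k]×²:
    [+0.93830 +0.06018 -0.34054]
    [-0.18622 +0.91771 -0.35091]
    [+0.29140 +0.39267 +0.87229]
t = (0.3715, -0.0632, 1.0176) m
M0: Pc = R·M0+t = (+0.27491, +0.05823, +1.02874); u = 568.6·(+0.27491)/1.02874 + 311.7 = 463.6449, v = 652.6·(+0.05823)/1.02874 + 257.6 = 294.5402
M1: Pc = R·M1+t = (+0.48133, +0.01726, +1.09285); u = 568.6·(+0.48133)/1.09285 + 311.7 = 562.1339, v = 652.6·(+0.01726)/1.09285 + 257.6 = 267.9092
M2: Pc = R·M2+t = (+0.46809, -0.18463, +1.00646); u = 568.6·(+0.46809)/1.00646 + 311.7 = 576.1497, v = 652.6·(-0.18463)/1.00646 + 257.6 = 137.8828
M3: Pc = R·M3+t = (+0.26167, -0.14366, +0.94235); u = 568.6·(+0.26167)/0.94235 + 311.7 = 469.5854, v = 652.6·(-0.14366)/0.94235 + 257.6 = 158.1096

c0=(463.64, 294.54) c1=(562.13, 267.91) c2=(576.15, 137.88) c3=(469.59, 158.11)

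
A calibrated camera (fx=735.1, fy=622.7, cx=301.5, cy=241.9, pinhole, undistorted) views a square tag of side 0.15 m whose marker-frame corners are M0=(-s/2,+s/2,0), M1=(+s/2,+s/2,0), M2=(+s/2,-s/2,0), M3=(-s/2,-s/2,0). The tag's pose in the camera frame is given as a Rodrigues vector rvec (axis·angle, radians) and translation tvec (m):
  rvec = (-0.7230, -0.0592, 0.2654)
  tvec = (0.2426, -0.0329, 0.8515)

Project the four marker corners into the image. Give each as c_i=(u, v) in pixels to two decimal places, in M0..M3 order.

Intrinsics K: fx=735.1, fy=622.7, cx=301.5, cy=241.9
Marker side s = 0.15 m; corners in marker frame (Z=0):
  M0 = (-0.0750, +0.0750, 0)
  M1 = (+0.0750, +0.0750, 0)
  M2 = (+0.0750, -0.0750, 0)
  M3 = (-0.0750, -0.0750, 0)
rvec = (-0.7230, -0.0592, 0.2654), |rvec| = θ = 0.77244 rad = 44.258°
Rodrigues: sinθ=0.69789, 1−cosθ=0.28379; R = I + sinθ·[k]× + (1−cosθ)·[k]×²:
    [+0.96483 -0.21943 -0.14475]
    [+0.26014 +0.71787 +0.64574]
    [-0.03778 -0.66069 +0.74971]
t = (0.2426, -0.0329, 0.8515) m
M0: Pc = R·M0+t = (+0.15378, +0.00143, +0.80478); u = 735.1·(+0.15378)/0.80478 + 301.5 = 441.9657, v = 622.7·(+0.00143)/0.80478 + 241.9 = 243.0064
M1: Pc = R·M1+t = (+0.29851, +0.04045, +0.79911); u = 735.1·(+0.29851)/0.79911 + 301.5 = 576.0930, v = 622.7·(+0.04045)/0.79911 + 241.9 = 273.4210
M2: Pc = R·M2+t = (+0.33142, -0.06723, +0.89822); u = 735.1·(+0.33142)/0.89822 + 301.5 = 572.7329, v = 622.7·(-0.06723)/0.89822 + 241.9 = 195.2921
M3: Pc = R·M3+t = (+0.18669, -0.10625, +0.90389); u = 735.1·(+0.18669)/0.90389 + 301.5 = 453.3326, v = 622.7·(-0.10625)/0.90389 + 241.9 = 168.7020

c0=(441.97, 243.01) c1=(576.09, 273.42) c2=(572.73, 195.29) c3=(453.33, 168.70)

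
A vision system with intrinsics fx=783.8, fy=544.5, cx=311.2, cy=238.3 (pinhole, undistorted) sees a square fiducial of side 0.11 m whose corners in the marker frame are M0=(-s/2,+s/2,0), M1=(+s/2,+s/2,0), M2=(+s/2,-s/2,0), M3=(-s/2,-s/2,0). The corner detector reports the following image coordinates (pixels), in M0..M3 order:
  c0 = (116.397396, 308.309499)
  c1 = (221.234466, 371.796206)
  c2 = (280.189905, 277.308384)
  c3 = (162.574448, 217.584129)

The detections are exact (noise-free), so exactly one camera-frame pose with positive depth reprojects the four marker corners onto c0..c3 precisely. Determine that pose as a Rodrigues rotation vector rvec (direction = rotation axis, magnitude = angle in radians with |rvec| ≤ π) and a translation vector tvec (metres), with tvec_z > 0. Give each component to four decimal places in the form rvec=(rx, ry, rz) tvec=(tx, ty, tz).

Intrinsics K: fx=783.8, fy=544.5, cx=311.2, cy=238.3
Marker side s = 0.11 m; corners in marker frame (Z=0):
  M0 = (-0.0550, +0.0550, 0)
  M1 = (+0.0550, +0.0550, 0)
  M2 = (+0.0550, -0.0550, 0)
  M3 = (-0.0550, -0.0550, 0)
Detected image corners:
  c0 = (116.397396, 308.309499) px
  c1 = (221.234466, 371.796206) px
  c2 = (280.189905, 277.308384) px
  c3 = (162.574448, 217.584129) px
Planar DLT: solve 8×8 A·h = b for H (H[2,2]=1):
  H  [+851.08099 -346.17232 +191.66603]
  H  [+322.85195 +1035.51968 +294.06336]
  H  [-0.80960 +0.66180 +1.00000]
B = K⁻¹H; ‖b₁‖=1.879680, ‖b₂‖=1.879680; λ = 2/(‖b₁‖+‖b₂‖) = 0.532005, sign → tz>0 ⇒ λ=+0.532005
r₁ = λ·B[:,0] = (+0.74868,+0.50394,-0.43071); r₂ = λ·B[:,1] = (-0.37476,+0.85767,+0.35208)
r₃ = r₁×r₂ = (+0.54684,-0.10218,+0.83098); SVD([r₁ r₂ r₃]) → R = UVᵀ:
  R  [+0.74868 -0.37476 +0.54684]
  R  [+0.50394 +0.85767 -0.10218]
  R  [-0.43071 +0.35208 +0.83098]
t = (-0.08113, +0.05448, +0.53201) m
tr R = 2.437332; θ = arccos((tr R − 1)/2) = 0.768915 rad = 44.056°
axis k = ((R−Rᵀ)₃₂, (R−Rᵀ)₁₃, (R−Rᵀ)₂₁) / (2 sinθ) = (+0.326642, +0.702915, +0.631835)
rvec = θ·k = (+0.251160, +0.540482, +0.485827)

rvec=(0.2512, 0.5405, 0.4858) tvec=(-0.0811, 0.0545, 0.5320)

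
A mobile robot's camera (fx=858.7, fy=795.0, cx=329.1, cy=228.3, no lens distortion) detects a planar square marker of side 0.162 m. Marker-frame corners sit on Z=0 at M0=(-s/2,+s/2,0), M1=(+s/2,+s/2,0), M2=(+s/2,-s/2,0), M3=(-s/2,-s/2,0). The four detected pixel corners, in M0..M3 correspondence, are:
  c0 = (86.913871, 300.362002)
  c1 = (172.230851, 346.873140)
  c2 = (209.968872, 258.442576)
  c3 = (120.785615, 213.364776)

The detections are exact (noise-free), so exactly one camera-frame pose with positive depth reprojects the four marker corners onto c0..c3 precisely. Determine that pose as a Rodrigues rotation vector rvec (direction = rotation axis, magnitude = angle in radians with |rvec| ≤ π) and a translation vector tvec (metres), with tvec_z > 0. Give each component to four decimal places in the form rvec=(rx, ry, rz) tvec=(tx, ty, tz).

Intrinsics K: fx=858.7, fy=795.0, cx=329.1, cy=228.3
Marker side s = 0.162 m; corners in marker frame (Z=0):
  M0 = (-0.0810, +0.0810, 0)
  M1 = (+0.0810, +0.0810, 0)
  M2 = (+0.0810, -0.0810, 0)
  M3 = (-0.0810, -0.0810, 0)
Detected image corners:
  c0 = (86.913871, 300.362002) px
  c1 = (172.230851, 346.873140) px
  c2 = (209.968872, 258.442576) px
  c3 = (120.785615, 213.364776) px
Planar DLT: solve 8×8 A·h = b for H (H[2,2]=1):
  H  [+508.80042 -192.62962 +146.48843]
  H  [+226.60705 +594.85645 +280.06757]
  H  [-0.20068 +0.19118 +1.00000]
B = K⁻¹H; ‖b₁‖=0.778359, ‖b₂‖=0.778359; λ = 2/(‖b₁‖+‖b₂‖) = 1.284754, sign → tz>0 ⇒ λ=+1.284754
r₁ = λ·B[:,0] = (+0.86006,+0.44025,-0.25783); r₂ = λ·B[:,1] = (-0.38234,+0.89078,+0.24562)
r₃ = r₁×r₂ = (+0.33780,-0.11267,+0.93445); SVD([r₁ r₂ r₃]) → R = UVᵀ:
  R  [+0.86006 -0.38234 +0.33780]
  R  [+0.44025 +0.89078 -0.11267]
  R  [-0.25783 +0.24562 +0.93445]
t = (-0.27322, +0.08366, +1.28475) m
tr R = 2.685290; θ = arccos((tr R − 1)/2) = 0.568619 rad = 32.579°
axis k = ((R−Rᵀ)₃₂, (R−Rᵀ)₁₃, (R−Rᵀ)₂₁) / (2 sinθ) = (+0.332692, +0.553078, +0.763820)
rvec = θ·k = (+0.189175, +0.314491, +0.434323)

rvec=(0.1892, 0.3145, 0.4343) tvec=(-0.2732, 0.0837, 1.2848)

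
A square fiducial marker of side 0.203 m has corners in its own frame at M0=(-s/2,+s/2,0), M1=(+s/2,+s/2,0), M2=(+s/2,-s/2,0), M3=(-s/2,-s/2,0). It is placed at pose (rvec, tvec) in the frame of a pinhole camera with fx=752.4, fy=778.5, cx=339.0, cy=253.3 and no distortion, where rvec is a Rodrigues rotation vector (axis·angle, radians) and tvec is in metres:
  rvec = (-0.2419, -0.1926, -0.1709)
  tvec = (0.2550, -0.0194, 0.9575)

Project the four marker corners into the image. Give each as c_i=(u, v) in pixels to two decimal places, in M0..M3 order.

Intrinsics K: fx=752.4, fy=778.5, cx=339.0, cy=253.3
Marker side s = 0.203 m; corners in marker frame (Z=0):
  M0 = (-0.1015, +0.1015, 0)
  M1 = (+0.1015, +0.1015, 0)
  M2 = (+0.1015, -0.1015, 0)
  M3 = (-0.1015, -0.1015, 0)
rvec = (-0.2419, -0.1926, -0.1709), |rvec| = θ = 0.35329 rad = 20.242°
Rodrigues: sinθ=0.34599, 1−cosθ=0.06176; R = I + sinθ·[k]× + (1−cosθ)·[k]×²:
    [+0.96719 +0.19042 -0.16816]
    [-0.14431 +0.95659 +0.25319]
    [+0.20907 -0.22061 +0.95269]
t = (0.2550, -0.0194, 0.9575) m
M0: Pc = R·M0+t = (+0.17616, +0.09234, +0.91389); u = 752.4·(+0.17616)/0.91389 + 339.0 = 484.0300, v = 778.5·(+0.09234)/0.91389 + 253.3 = 331.9621
M1: Pc = R·M1+t = (+0.37250, +0.06305, +0.95633); u = 752.4·(+0.37250)/0.95633 + 339.0 = 632.0658, v = 778.5·(+0.06305)/0.95633 + 253.3 = 304.6230
M2: Pc = R·M2+t = (+0.33384, -0.13114, +1.00111); u = 752.4·(+0.33384)/1.00111 + 339.0 = 589.9037, v = 778.5·(-0.13114)/1.00111 + 253.3 = 151.3195
M3: Pc = R·M3+t = (+0.13750, -0.10185, +0.95867); u = 752.4·(+0.13750)/0.95867 + 339.0 = 446.9168, v = 778.5·(-0.10185)/0.95867 + 253.3 = 170.5944

c0=(484.03, 331.96) c1=(632.07, 304.62) c2=(589.90, 151.32) c3=(446.92, 170.59)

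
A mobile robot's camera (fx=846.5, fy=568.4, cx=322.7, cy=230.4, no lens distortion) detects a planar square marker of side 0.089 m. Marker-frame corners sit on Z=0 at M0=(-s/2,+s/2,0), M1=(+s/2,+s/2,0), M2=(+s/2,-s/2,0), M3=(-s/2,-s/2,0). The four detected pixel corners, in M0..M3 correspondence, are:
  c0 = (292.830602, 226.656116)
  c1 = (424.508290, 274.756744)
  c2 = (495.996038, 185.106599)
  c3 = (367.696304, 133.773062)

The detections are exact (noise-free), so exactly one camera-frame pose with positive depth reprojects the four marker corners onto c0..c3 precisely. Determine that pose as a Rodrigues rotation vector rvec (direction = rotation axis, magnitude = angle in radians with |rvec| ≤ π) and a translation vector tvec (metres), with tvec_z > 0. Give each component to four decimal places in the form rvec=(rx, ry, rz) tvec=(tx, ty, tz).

rvec=(0.0271, -0.2112, 0.4960) tvec=(0.0425, -0.0214, 0.4871)

Intrinsics K: fx=846.5, fy=568.4, cx=322.7, cy=230.4
Marker side s = 0.089 m; corners in marker frame (Z=0):
  M0 = (-0.0445, +0.0445, 0)
  M1 = (+0.0445, +0.0445, 0)
  M2 = (+0.0445, -0.0445, 0)
  M3 = (-0.0445, -0.0445, 0)
Detected image corners:
  c0 = (292.830602, 226.656116) px
  c1 = (424.508290, 274.756744) px
  c2 = (495.996038, 185.106599) px
  c3 = (367.696304, 133.773062) px
Planar DLT: solve 8×8 A·h = b for H (H[2,2]=1):
  H  [+1629.01214 -842.39762 +396.57549]
  H  [+646.08895 +1014.46223 +205.43917]
  H  [+0.42633 -0.05198 +1.00000]
B = K⁻¹H; ‖b₁‖=2.053057, ‖b₂‖=2.053057; λ = 2/(‖b₁‖+‖b₂‖) = 0.487079, sign → tz>0 ⇒ λ=+0.487079
r₁ = λ·B[:,0] = (+0.85818,+0.46948,+0.20765); r₂ = λ·B[:,1] = (-0.47507,+0.87959,-0.02532)
r₃ = r₁×r₂ = (-0.19454,-0.07692,+0.97787); SVD([r₁ r₂ r₃]) → R = UVᵀ:
  R  [+0.85818 -0.47507 -0.19454]
  R  [+0.46948 +0.87959 -0.07692]
  R  [+0.20765 -0.02532 +0.97787]
t = (+0.04251, -0.02139, +0.48708) m
tr R = 2.715638; θ = arccos((tr R − 1)/2) = 0.539786 rad = 30.927°
axis k = ((R−Rᵀ)₃₂, (R−Rᵀ)₁₃, (R−Rᵀ)₂₁) / (2 sinθ) = (+0.050199, -0.391273, +0.918904)
rvec = θ·k = (+0.027097, -0.211204, +0.496011)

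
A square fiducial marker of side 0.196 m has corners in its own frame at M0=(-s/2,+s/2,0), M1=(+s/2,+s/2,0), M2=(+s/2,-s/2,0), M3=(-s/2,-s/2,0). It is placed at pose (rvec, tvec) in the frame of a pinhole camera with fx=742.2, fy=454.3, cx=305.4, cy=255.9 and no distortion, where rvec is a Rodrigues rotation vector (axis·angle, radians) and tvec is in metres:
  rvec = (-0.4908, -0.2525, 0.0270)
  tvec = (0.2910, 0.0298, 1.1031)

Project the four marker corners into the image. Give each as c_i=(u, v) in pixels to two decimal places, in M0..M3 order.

Intrinsics K: fx=742.2, fy=454.3, cx=305.4, cy=255.9
Marker side s = 0.196 m; corners in marker frame (Z=0):
  M0 = (-0.0980, +0.0980, 0)
  M1 = (+0.0980, +0.0980, 0)
  M2 = (+0.0980, -0.0980, 0)
  M3 = (-0.0980, -0.0980, 0)
rvec = (-0.4908, -0.2525, 0.0270), |rvec| = θ = 0.55260 rad = 31.662°
Rodrigues: sinθ=0.52490, 1−cosθ=0.14884; R = I + sinθ·[k]× + (1−cosθ)·[k]×²:
    [+0.96857 +0.03476 -0.24630]
    [+0.08605 +0.88224 +0.46288]
    [+0.23338 -0.46952 +0.85152]
t = (0.2910, 0.0298, 1.1031) m
M0: Pc = R·M0+t = (+0.19949, +0.10783, +1.03422); u = 742.2·(+0.19949)/1.03422 + 305.4 = 448.5605, v = 454.3·(+0.10783)/1.03422 + 255.9 = 303.2649
M1: Pc = R·M1+t = (+0.38933, +0.12469, +1.07996); u = 742.2·(+0.38933)/1.07996 + 305.4 = 572.9637, v = 454.3·(+0.12469)/1.07996 + 255.9 = 308.3535
M2: Pc = R·M2+t = (+0.38251, -0.04823, +1.17198); u = 742.2·(+0.38251)/1.17198 + 305.4 = 547.6401, v = 454.3·(-0.04823)/1.17198 + 255.9 = 237.2059
M3: Pc = R·M3+t = (+0.19267, -0.06509, +1.12624); u = 742.2·(+0.19267)/1.12624 + 305.4 = 432.3734, v = 454.3·(-0.06509)/1.12624 + 255.9 = 229.6434

c0=(448.56, 303.26) c1=(572.96, 308.35) c2=(547.64, 237.21) c3=(432.37, 229.64)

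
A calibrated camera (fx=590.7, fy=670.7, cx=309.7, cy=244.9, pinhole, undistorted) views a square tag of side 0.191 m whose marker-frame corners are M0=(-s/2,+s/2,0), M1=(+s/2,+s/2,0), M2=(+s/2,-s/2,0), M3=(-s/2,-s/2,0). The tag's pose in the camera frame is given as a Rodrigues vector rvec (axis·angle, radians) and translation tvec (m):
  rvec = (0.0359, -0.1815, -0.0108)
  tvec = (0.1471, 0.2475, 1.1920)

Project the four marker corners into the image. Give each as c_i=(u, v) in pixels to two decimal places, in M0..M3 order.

Intrinsics K: fx=590.7, fy=670.7, cx=309.7, cy=244.9
Marker side s = 0.191 m; corners in marker frame (Z=0):
  M0 = (-0.0955, +0.0955, 0)
  M1 = (+0.0955, +0.0955, 0)
  M2 = (+0.0955, -0.0955, 0)
  M3 = (-0.0955, -0.0955, 0)
rvec = (0.0359, -0.1815, -0.0108), |rvec| = θ = 0.18533 rad = 10.619°
Rodrigues: sinθ=0.18427, 1−cosθ=0.01712; R = I + sinθ·[k]× + (1−cosθ)·[k]×²:
    [+0.98352 +0.00749 -0.18066]
    [-0.01399 +0.99930 -0.03472]
    [+0.18027 +0.03667 +0.98293]
t = (0.1471, 0.2475, 1.1920) m
M0: Pc = R·M0+t = (+0.05389, +0.34427, +1.17829); u = 590.7·(+0.05389)/1.17829 + 309.7 = 336.7159, v = 670.7·(+0.34427)/1.17829 + 244.9 = 440.8635
M1: Pc = R·M1+t = (+0.24174, +0.34160, +1.21272); u = 590.7·(+0.24174)/1.21272 + 309.7 = 427.4492, v = 670.7·(+0.34160)/1.21272 + 244.9 = 433.8222
M2: Pc = R·M2+t = (+0.24031, +0.15073, +1.20571); u = 590.7·(+0.24031)/1.20571 + 309.7 = 427.4324, v = 670.7·(+0.15073)/1.20571 + 244.9 = 328.7469
M3: Pc = R·M3+t = (+0.05246, +0.15340, +1.17128); u = 590.7·(+0.05246)/1.17128 + 309.7 = 336.1560, v = 670.7·(+0.15340)/1.17128 + 244.9 = 332.7415

c0=(336.72, 440.86) c1=(427.45, 433.82) c2=(427.43, 328.75) c3=(336.16, 332.74)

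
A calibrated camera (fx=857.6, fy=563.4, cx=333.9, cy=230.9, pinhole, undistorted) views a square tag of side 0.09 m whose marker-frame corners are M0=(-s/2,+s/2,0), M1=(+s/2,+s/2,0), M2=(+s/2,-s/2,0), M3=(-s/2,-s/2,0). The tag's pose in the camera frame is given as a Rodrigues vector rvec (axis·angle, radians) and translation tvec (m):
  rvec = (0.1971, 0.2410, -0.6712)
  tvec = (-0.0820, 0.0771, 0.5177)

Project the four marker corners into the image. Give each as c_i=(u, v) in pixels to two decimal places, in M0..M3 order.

c0=(193.61, 376.31) c1=(301.27, 324.97) c2=(202.83, 249.05) c3=(98.04, 304.96)

Intrinsics K: fx=857.6, fy=563.4, cx=333.9, cy=230.9
Marker side s = 0.09 m; corners in marker frame (Z=0):
  M0 = (-0.0450, +0.0450, 0)
  M1 = (+0.0450, +0.0450, 0)
  M2 = (+0.0450, -0.0450, 0)
  M3 = (-0.0450, -0.0450, 0)
rvec = (0.1971, 0.2410, -0.6712), |rvec| = θ = 0.73989 rad = 42.393°
Rodrigues: sinθ=0.67421, 1−cosθ=0.26146; R = I + sinθ·[k]× + (1−cosθ)·[k]×²:
    [+0.75710 +0.63430 +0.15642]
    [-0.58893 +0.76628 -0.25686]
    [-0.28279 +0.10235 +0.95371]
t = (-0.0820, 0.0771, 0.5177) m
M0: Pc = R·M0+t = (-0.08753, +0.13808, +0.53503); u = 857.6·(-0.08753)/0.53503 + 333.9 = 193.6051, v = 563.4·(+0.13808)/0.53503 + 230.9 = 376.3061
M1: Pc = R·M1+t = (-0.01939, +0.08508, +0.50958); u = 857.6·(-0.01939)/0.50958 + 333.9 = 301.2723, v = 563.4·(+0.08508)/0.50958 + 230.9 = 324.9668
M2: Pc = R·M2+t = (-0.07647, +0.01612, +0.50037); u = 857.6·(-0.07647)/0.50037 + 333.9 = 202.8281, v = 563.4·(+0.01612)/0.50037 + 230.9 = 249.0456
M3: Pc = R·M3+t = (-0.14461, +0.06912, +0.52582); u = 857.6·(-0.14461)/0.52582 + 333.9 = 98.0398, v = 563.4·(+0.06912)/0.52582 + 230.9 = 304.9590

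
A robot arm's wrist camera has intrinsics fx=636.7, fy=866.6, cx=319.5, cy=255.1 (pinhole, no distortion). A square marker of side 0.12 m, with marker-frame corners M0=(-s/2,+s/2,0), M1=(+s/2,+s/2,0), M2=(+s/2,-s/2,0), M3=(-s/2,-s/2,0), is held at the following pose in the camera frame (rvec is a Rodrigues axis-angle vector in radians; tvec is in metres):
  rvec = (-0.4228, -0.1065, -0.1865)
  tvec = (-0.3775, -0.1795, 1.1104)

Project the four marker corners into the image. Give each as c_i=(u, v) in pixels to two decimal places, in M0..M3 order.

Intrinsics K: fx=636.7, fy=866.6, cx=319.5, cy=255.1
Marker side s = 0.12 m; corners in marker frame (Z=0):
  M0 = (-0.0600, +0.0600, 0)
  M1 = (+0.0600, +0.0600, 0)
  M2 = (+0.0600, -0.0600, 0)
  M3 = (-0.0600, -0.0600, 0)
rvec = (-0.4228, -0.1065, -0.1865), |rvec| = θ = 0.47422 rad = 27.171°
Rodrigues: sinθ=0.45664, 1−cosθ=0.11035; R = I + sinθ·[k]× + (1−cosθ)·[k]×²:
    [+0.97737 +0.20168 -0.06386]
    [-0.15749 +0.89521 +0.41688]
    [+0.14125 -0.39738 +0.90672]
t = (-0.3775, -0.1795, 1.1104) m
M0: Pc = R·M0+t = (-0.42404, -0.11634, +1.07808); u = 636.7·(-0.42404)/1.07808 + 319.5 = 69.0674, v = 866.6·(-0.11634)/1.07808 + 255.1 = 161.5838
M1: Pc = R·M1+t = (-0.30676, -0.13524, +1.09503); u = 636.7·(-0.30676)/1.09503 + 319.5 = 141.1379, v = 866.6·(-0.13524)/1.09503 + 255.1 = 148.0747
M2: Pc = R·M2+t = (-0.33096, -0.24266, +1.14272); u = 636.7·(-0.33096)/1.14272 + 319.5 = 135.0961, v = 866.6·(-0.24266)/1.14272 + 255.1 = 71.0727
M3: Pc = R·M3+t = (-0.44824, -0.22376, +1.12577); u = 636.7·(-0.44824)/1.12577 + 319.5 = 65.9875, v = 866.6·(-0.22376)/1.12577 + 255.1 = 82.8503

c0=(69.07, 161.58) c1=(141.14, 148.07) c2=(135.10, 71.07) c3=(65.99, 82.85)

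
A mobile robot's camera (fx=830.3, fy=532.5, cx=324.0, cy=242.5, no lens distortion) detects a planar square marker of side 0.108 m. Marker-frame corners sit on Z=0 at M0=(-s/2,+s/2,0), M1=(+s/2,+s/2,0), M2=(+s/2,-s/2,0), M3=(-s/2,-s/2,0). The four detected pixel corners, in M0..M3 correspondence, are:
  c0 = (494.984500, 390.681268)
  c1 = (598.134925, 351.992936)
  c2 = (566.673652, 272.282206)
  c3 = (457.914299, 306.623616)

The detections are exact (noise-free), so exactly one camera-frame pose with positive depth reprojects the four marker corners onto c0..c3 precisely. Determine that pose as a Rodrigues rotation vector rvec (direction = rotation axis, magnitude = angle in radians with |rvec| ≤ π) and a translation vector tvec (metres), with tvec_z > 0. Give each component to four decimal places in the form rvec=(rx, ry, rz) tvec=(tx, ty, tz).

Intrinsics K: fx=830.3, fy=532.5, cx=324.0, cy=242.5
Marker side s = 0.108 m; corners in marker frame (Z=0):
  M0 = (-0.0540, +0.0540, 0)
  M1 = (+0.0540, +0.0540, 0)
  M2 = (+0.0540, -0.0540, 0)
  M3 = (-0.0540, -0.0540, 0)
Detected image corners:
  c0 = (494.984500, 390.681268) px
  c1 = (598.134925, 351.992936) px
  c2 = (566.673652, 272.282206) px
  c3 = (457.914299, 306.623616) px
Planar DLT: solve 8×8 A·h = b for H (H[2,2]=1):
  H  [+1309.22796 +469.64799 +531.47008]
  H  [-133.36724 +853.14553 +330.42308]
  H  [+0.62061 +0.28945 +1.00000]
B = K⁻¹H; ‖b₁‖=1.565437, ‖b₂‖=1.565437; λ = 2/(‖b₁‖+‖b₂‖) = 0.638799, sign → tz>0 ⇒ λ=+0.638799
r₁ = λ·B[:,0] = (+0.85256,-0.34053,+0.39645); r₂ = λ·B[:,1] = (+0.28918,+0.93925,+0.18490)
r₃ = r₁×r₂ = (-0.43533,-0.04300,+0.89924); SVD([r₁ r₂ r₃]) → R = UVᵀ:
  R  [+0.85256 +0.28918 -0.43533]
  R  [-0.34053 +0.93925 -0.04300]
  R  [+0.39645 +0.18490 +0.89924]
t = (+0.15962, +0.10547, +0.63880) m
tr R = 2.691058; θ = arccos((tr R − 1)/2) = 0.563241 rad = 32.271°
axis k = ((R−Rᵀ)₃₂, (R−Rᵀ)₁₃, (R−Rᵀ)₂₁) / (2 sinθ) = (+0.213415, -0.778920, -0.589693)
rvec = θ·k = (+0.120204, -0.438720, -0.332139)

rvec=(0.1202, -0.4387, -0.3321) tvec=(0.1596, 0.1055, 0.6388)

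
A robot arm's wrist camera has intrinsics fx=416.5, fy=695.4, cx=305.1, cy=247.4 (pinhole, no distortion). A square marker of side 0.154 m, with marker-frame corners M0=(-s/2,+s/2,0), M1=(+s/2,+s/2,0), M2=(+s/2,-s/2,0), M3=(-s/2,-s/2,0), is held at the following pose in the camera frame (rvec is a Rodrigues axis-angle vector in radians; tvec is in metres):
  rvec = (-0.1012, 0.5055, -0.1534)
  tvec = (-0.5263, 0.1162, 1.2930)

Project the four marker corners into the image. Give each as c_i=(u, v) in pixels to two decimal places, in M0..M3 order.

Intrinsics K: fx=416.5, fy=695.4, cx=305.1, cy=247.4
Marker side s = 0.154 m; corners in marker frame (Z=0):
  M0 = (-0.0770, +0.0770, 0)
  M1 = (+0.0770, +0.0770, 0)
  M2 = (+0.0770, -0.0770, 0)
  M3 = (-0.0770, -0.0770, 0)
rvec = (-0.1012, 0.5055, -0.1534), |rvec| = θ = 0.53787 rad = 30.818°
Rodrigues: sinθ=0.51231, 1−cosθ=0.14120; R = I + sinθ·[k]× + (1−cosθ)·[k]×²:
    [+0.86380 +0.12114 +0.48905]
    [-0.17108 +0.98352 +0.05854]
    [-0.47390 -0.13424 +0.87029]
t = (-0.5263, 0.1162, 1.2930) m
M0: Pc = R·M0+t = (-0.58348, +0.20510, +1.31915); u = 416.5·(-0.58348)/1.31915 + 305.1 = 120.8748, v = 695.4·(+0.20510)/1.31915 + 247.4 = 355.5217
M1: Pc = R·M1+t = (-0.45046, +0.17876, +1.24617); u = 416.5·(-0.45046)/1.24617 + 305.1 = 154.5461, v = 695.4·(+0.17876)/1.24617 + 247.4 = 347.1519
M2: Pc = R·M2+t = (-0.46912, +0.02730, +1.26685); u = 416.5·(-0.46912)/1.26685 + 305.1 = 150.8693, v = 695.4·(+0.02730)/1.26685 + 247.4 = 262.3835
M3: Pc = R·M3+t = (-0.60214, +0.05364, +1.33983); u = 416.5·(-0.60214)/1.33983 + 305.1 = 117.9179, v = 695.4·(+0.05364)/1.33983 + 247.4 = 275.2415

c0=(120.87, 355.52) c1=(154.55, 347.15) c2=(150.87, 262.38) c3=(117.92, 275.24)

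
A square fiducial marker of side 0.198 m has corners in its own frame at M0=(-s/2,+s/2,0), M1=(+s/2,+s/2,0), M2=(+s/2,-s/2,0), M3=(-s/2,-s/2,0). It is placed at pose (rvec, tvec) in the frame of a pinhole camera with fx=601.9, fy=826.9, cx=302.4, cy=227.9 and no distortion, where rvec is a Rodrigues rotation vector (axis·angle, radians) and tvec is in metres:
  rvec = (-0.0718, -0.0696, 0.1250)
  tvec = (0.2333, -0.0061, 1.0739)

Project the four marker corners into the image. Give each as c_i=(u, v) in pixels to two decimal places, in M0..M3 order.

c0=(372.38, 289.77) c1=(481.49, 308.40) c2=(492.39, 158.34) c3=(384.92, 138.18)

Intrinsics K: fx=601.9, fy=826.9, cx=302.4, cy=227.9
Marker side s = 0.198 m; corners in marker frame (Z=0):
  M0 = (-0.0990, +0.0990, 0)
  M1 = (+0.0990, +0.0990, 0)
  M2 = (+0.0990, -0.0990, 0)
  M3 = (-0.0990, -0.0990, 0)
rvec = (-0.0718, -0.0696, 0.1250), |rvec| = θ = 0.16008 rad = 9.172°
Rodrigues: sinθ=0.15939, 1−cosθ=0.01278; R = I + sinθ·[k]× + (1−cosθ)·[k]×²:
    [+0.98979 -0.12197 -0.07378]
    [+0.12696 +0.98963 +0.06715]
    [+0.06483 -0.07583 +0.99501]
t = (0.2333, -0.0061, 1.0739) m
M0: Pc = R·M0+t = (+0.12324, +0.07930, +1.05997); u = 601.9·(+0.12324)/1.05997 + 302.4 = 372.3786, v = 826.9·(+0.07930)/1.05997 + 227.9 = 289.7665
M1: Pc = R·M1+t = (+0.31921, +0.10444, +1.07281); u = 601.9·(+0.31921)/1.07281 + 302.4 = 481.4947, v = 826.9·(+0.10444)/1.07281 + 227.9 = 308.4022
M2: Pc = R·M2+t = (+0.34336, -0.09150, +1.08783); u = 601.9·(+0.34336)/1.08783 + 302.4 = 492.3855, v = 826.9·(-0.09150)/1.08783 + 227.9 = 158.3437
M3: Pc = R·M3+t = (+0.14739, -0.11664, +1.07499); u = 601.9·(+0.14739)/1.07499 + 302.4 = 384.9235, v = 826.9·(-0.11664)/1.07499 + 227.9 = 138.1766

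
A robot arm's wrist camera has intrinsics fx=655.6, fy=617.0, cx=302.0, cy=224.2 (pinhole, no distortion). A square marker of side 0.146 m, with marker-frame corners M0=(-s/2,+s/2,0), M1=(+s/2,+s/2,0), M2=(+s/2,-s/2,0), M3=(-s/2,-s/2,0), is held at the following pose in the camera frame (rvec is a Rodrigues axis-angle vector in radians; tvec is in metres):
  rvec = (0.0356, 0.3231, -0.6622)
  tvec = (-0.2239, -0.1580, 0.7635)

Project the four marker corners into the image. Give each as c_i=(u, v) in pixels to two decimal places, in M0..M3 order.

c0=(105.93, 179.42) c1=(190.35, 103.49) c2=(113.73, 9.79) c3=(34.73, 90.03)

Intrinsics K: fx=655.6, fy=617.0, cx=302.0, cy=224.2
Marker side s = 0.146 m; corners in marker frame (Z=0):
  M0 = (-0.0730, +0.0730, 0)
  M1 = (+0.0730, +0.0730, 0)
  M2 = (+0.0730, -0.0730, 0)
  M3 = (-0.0730, -0.0730, 0)
rvec = (0.0356, 0.3231, -0.6622), |rvec| = θ = 0.73768 rad = 42.266°
Rodrigues: sinθ=0.67257, 1−cosθ=0.25997; R = I + sinθ·[k]× + (1−cosθ)·[k]×²:
    [+0.74064 +0.60925 +0.28332]
    [-0.59826 +0.78990 -0.13467]
    [-0.30585 -0.06976 +0.94952]
t = (-0.2239, -0.1580, 0.7635) m
M0: Pc = R·M0+t = (-0.23349, -0.05666, +0.78073); u = 655.6·(-0.23349)/0.78073 + 302.0 = 105.9322, v = 617.0·(-0.05666)/0.78073 + 224.2 = 179.4195
M1: Pc = R·M1+t = (-0.12536, -0.14401, +0.73608); u = 655.6·(-0.12536)/0.73608 + 302.0 = 190.3481, v = 617.0·(-0.14401)/0.73608 + 224.2 = 103.4875
M2: Pc = R·M2+t = (-0.21431, -0.25934, +0.74627); u = 655.6·(-0.21431)/0.74627 + 302.0 = 113.7281, v = 617.0·(-0.25934)/0.74627 + 224.2 = 9.7853
M3: Pc = R·M3+t = (-0.32244, -0.17199, +0.79092); u = 655.6·(-0.32244)/0.79092 + 302.0 = 34.7251, v = 617.0·(-0.17199)/0.79092 + 224.2 = 90.0297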